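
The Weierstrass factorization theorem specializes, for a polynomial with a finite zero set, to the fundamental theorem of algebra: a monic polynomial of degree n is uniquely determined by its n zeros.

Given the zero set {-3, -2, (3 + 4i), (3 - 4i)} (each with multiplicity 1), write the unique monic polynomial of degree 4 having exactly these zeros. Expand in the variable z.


The polynomial is p(z) = ∏_{α ∈ S} (z − α), where S = {-3, -2, (3 + 4i), (3 - 4i)}.
Expanding the product yields: p(z) = z^4 -z^3 + z^2 + 89·z + 150.
Note conjugate pairs combine to real quadratics: (z − (3+4i))(z − (3−4i)) = z² − 6z + 25.
The resulting polynomial has degree 4 and real coefficients as required.

p(z) = z^4 -z^3 + z^2 + 89·z + 150.


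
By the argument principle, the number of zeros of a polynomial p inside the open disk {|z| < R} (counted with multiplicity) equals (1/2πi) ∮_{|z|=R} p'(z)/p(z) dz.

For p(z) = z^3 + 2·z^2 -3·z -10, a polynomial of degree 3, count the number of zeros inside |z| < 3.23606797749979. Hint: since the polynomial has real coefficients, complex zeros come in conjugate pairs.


The zeros of p are: 2, (-2 + 1i), (-2 - 1i).
Their magnitudes are: 2, 2.236, 2.236.
Zeros with |z| < R = 3.23606797749979: 2, (-2 + 1i), (-2 - 1i).
Count = 3.
By the argument principle, (1/2πi) ∮_{|z|=R} p'(z)/p(z) dz equals exactly this count.

Number of zeros inside |z| < 3.23606797749979: 3.


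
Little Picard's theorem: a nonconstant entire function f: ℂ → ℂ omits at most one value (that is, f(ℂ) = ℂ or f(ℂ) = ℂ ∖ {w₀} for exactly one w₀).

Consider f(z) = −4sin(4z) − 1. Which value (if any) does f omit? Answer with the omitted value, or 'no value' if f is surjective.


Little Picard bounds the complement of f(ℂ) to at most one point.
sin is entire and surjective onto ℂ: for every w ∈ ℂ, sin(ζ) = w has a solution ζ ∈ ℂ (e.g., via the complex inverse arcsin). With ζ = 4z this gives z = ζ/(4). Then -4·sin(4z) takes every value in -4·ℂ = ℂ, and adding -1 is a bijection of ℂ. So f is surjective and omits no value. (Note: only on the real line is sin bounded by [−1, 1].)

Omitted value: no value.


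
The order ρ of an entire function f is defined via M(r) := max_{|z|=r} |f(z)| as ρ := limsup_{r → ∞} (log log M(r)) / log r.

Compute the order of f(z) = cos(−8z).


cos(w) is a linear combination of e^{iw} and e^{−iw} (or e^w, e^{−w} in the hyperbolic case), so |cos(w)| ≤ e^{|w|}. With w = −8z, |w| ≤ 8|z| + 0 = 8r + 0 on |z| = r, giving M(r) ≤ e^{8r + 0}, so ρ ≤ 1. On a suitable ray (z = it for sin/cos; z = t for sinh/cosh, t real → ∞), |cos(−8z)| grows like e^{8|t|}/2, so ρ ≥ 1. Hence ρ = 1.
Therefore ρ = 1.

Order ρ = 1.


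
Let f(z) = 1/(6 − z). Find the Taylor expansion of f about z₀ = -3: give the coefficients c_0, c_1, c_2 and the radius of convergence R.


Let w = z − z₀, so z = z₀ + w.
Then 6 − z = 6 − (z₀ + w) = (6 − z₀) − w = 9 − w.
f(z) = 1/(9 − w) = (1/(9)) · 1/(1 − w/(9)) = Σ_{n≥0} w^n / (9)^(n+1).
So c_n = 1/(9)^(n+1):
  c_0 = 1/(9)^1 = 1/9.
  c_1 = 1/(9)^2 = 1/81.
  c_2 = 1/(9)^3 = 1/729.
The series is valid for |w/d| < 1, i.e. |z − z₀| < |d|.
Radius of convergence: R = |6 − z₀| = |9| = 9 (distance from z₀ to the singularity z = 6).

c_0 = 1/9, c_1 = 1/81, c_2 = 1/729; R = 9.


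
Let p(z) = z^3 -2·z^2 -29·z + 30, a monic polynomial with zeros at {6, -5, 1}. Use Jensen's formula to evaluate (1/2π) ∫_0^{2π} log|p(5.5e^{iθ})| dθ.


Zeros: -5, 1, 6; r = 5.5.
Inside |z| < r: -5, 1. Outside (|z| ≥ r): 6.
p(0) = 30, so log|p(0)| = log(30) = 3.4012.
Apply Jensen: I(r) = log|p(0)| + Σ_k log(r/|z_k|), summed over zeros inside |z| < r.
  log(r/|z_k|) for z_k = -5: log(5.5/5) = 0.0953
  log(r/|z_k|) for z_k = 1: log(5.5/1) = 1.7047
  Outside zeros (6) contribute nothing to the Jensen sum.
Sum over inside zeros: 1.8001.
I(r) = log|p(0)| + (inside sum) = 3.4012 + 1.8001 = 5.2013.
Note: since some zeros are outside |z| ≤ r, the simplified n·log(r) form does NOT apply — only the inside zeros contribute.

I(r) ≈ 5.2013.


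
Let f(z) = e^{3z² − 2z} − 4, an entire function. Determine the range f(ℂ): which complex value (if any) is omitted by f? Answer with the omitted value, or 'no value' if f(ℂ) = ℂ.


Little Picard bounds the complement of f(ℂ) to at most one point.
The exponent g(z) = 3z² − 2z is a nonconstant polynomial, hence surjective onto ℂ. So e^{g(z)} takes every value in {e^w : w ∈ ℂ} = ℂ ∖ {0}. Adding -4 shifts the range to ℂ ∖ {-4}. f omits exactly -4.

Omitted value: -4.


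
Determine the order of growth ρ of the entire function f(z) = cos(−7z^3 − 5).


Write cos(w) = (e^{iw} ± e^{−iw})/(2 or 2i), so |cos(w)| ≤ e^{|w|}. With w = −7z^3 − 5, |w| ≤ 7r^3 + 5 on |z|=r, giving M(r) ≤ e^{7r^3 + 5} and ρ ≤ 3. For the lower bound, choose z on |z|=r with -7z^3 purely imaginary of modulus 7r^3; then |cos(−7z^3 − 5)| grows like e^{7r^3}/2, so ρ ≥ 3. Hence ρ = 3.
Therefore ρ = 3.

Order ρ = 3.


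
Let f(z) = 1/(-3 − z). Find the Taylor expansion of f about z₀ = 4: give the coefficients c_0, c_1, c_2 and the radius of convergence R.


Let w = z − z₀, so z = z₀ + w.
Then -3 − z = -3 − (z₀ + w) = (-3 − z₀) − w = -7 − w.
f(z) = 1/(-7 − w) = (1/(-7)) · 1/(1 − w/(-7)) = Σ_{n≥0} w^n / (-7)^(n+1).
So c_n = 1/(-7)^(n+1):
  c_0 = 1/(-7)^1 = -1/7.
  c_1 = 1/(-7)^2 = 1/49.
  c_2 = 1/(-7)^3 = -1/343.
The series is valid for |w/d| < 1, i.e. |z − z₀| < |d|.
Radius of convergence: R = |-3 − z₀| = |-7| = 7 (distance from z₀ to the singularity z = -3).

c_0 = -1/7, c_1 = 1/49, c_2 = -1/343; R = 7.


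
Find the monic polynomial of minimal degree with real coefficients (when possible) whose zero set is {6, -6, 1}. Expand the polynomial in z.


The polynomial is p(z) = ∏_{α ∈ S} (z − α), where S = {6, -6, 1}.
Expanding the product yields: p(z) = z^3 -z^2 -36·z + 36.
The resulting polynomial has degree 3 and real coefficients as required.

p(z) = z^3 -z^2 -36·z + 36.


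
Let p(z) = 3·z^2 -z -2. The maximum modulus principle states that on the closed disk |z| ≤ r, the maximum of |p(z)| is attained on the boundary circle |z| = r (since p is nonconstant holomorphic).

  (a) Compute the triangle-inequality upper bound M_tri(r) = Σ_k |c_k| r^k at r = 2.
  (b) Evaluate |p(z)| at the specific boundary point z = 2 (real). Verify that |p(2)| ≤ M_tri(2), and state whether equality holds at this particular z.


Coefficients: c_0 = -2, c_1 = -1, c_2 = 3. Radius r = 2.
Part (a). Triangle bound: M_tri(r) = Σ_k |c_k| r^k
  = |-2|·2^0 + |-1|·2^1 + |3|·2^2
  = 2 + 2 + 12 = 16.
This bounds M(r) := max_{|z|=r} |p(z)| from above; equality holds iff all terms c_k z^k can be made to align in phase at a single z on |z|=r.
Part (b). At z = 2 (real, on the circle |z| = r):
  p(2) = (-2)·2^0 + (-1)·2^1 + (3)·2^2 = 8.
  |p(2)| = 8.
Check: |p(2)| = 8 ≤ 16 = M_tri(2). ✓ Equality does not hold at z = 2 (the coefficients have mixed signs, so the terms do not all align in phase there).

M_tri(2) = 16; |p(2)| = 8; equality at z=2: no.


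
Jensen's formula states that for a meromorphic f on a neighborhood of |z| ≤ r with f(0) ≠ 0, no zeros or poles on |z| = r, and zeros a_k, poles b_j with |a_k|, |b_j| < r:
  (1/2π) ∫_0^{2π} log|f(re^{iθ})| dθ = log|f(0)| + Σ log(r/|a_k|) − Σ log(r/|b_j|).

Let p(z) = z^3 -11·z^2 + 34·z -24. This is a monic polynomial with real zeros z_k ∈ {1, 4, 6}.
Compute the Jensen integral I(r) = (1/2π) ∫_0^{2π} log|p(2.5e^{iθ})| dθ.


Zeros: 1, 4, 6; r = 2.5.
Inside |z| < r: 1. Outside (|z| ≥ r): 4, 6.
p(0) = -24, so log|p(0)| = log(24) = 3.1781.
Apply Jensen: I(r) = log|p(0)| + Σ_k log(r/|z_k|), summed over zeros inside |z| < r.
  log(r/|z_k|) for z_k = 1: log(2.5/1) = 0.9163
  Outside zeros (4, 6) contribute nothing to the Jensen sum.
Sum over inside zeros: 0.9163.
I(r) = log|p(0)| + (inside sum) = 3.1781 + 0.9163 = 4.0943.
Note: since some zeros are outside |z| ≤ r, the simplified n·log(r) form does NOT apply — only the inside zeros contribute.

I(r) ≈ 4.0943.


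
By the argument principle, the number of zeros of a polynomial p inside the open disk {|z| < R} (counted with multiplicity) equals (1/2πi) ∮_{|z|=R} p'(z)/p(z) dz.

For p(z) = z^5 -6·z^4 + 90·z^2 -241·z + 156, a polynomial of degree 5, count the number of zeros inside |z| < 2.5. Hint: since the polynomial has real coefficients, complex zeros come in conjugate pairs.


The zeros of p are: -4, 1, 3, (3 + 2i), (3 - 2i).
Their magnitudes are: 4, 1, 3, 3.606, 3.606.
Zeros with |z| < R = 2.5: 1.
Count = 1.
By the argument principle, (1/2πi) ∮_{|z|=R} p'(z)/p(z) dz equals exactly this count.

Number of zeros inside |z| < 2.5: 1.


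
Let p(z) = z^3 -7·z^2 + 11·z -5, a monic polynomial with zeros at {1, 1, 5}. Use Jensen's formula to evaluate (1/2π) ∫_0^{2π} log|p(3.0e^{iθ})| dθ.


Zeros: 1, 1, 5; r = 3.0.
Inside |z| < r: 1, 1. Outside (|z| ≥ r): 5.
p(0) = -5, so log|p(0)| = log(5) = 1.6094.
Apply Jensen: I(r) = log|p(0)| + Σ_k log(r/|z_k|), summed over zeros inside |z| < r.
  log(r/|z_k|) for z_k = 1: log(3.0/1) = 1.0986
  log(r/|z_k|) for z_k = 1: log(3.0/1) = 1.0986
  Outside zeros (5) contribute nothing to the Jensen sum.
Sum over inside zeros: 2.1972.
I(r) = log|p(0)| + (inside sum) = 1.6094 + 2.1972 = 3.8067.
Note: since some zeros are outside |z| ≤ r, the simplified n·log(r) form does NOT apply — only the inside zeros contribute.

I(r) ≈ 3.8067.


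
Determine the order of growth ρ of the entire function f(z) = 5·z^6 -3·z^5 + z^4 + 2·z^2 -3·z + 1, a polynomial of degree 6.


|f(z)| ≤ Σ|c_k|·r^k = O(r^6) as r → ∞. Polynomial growth is O(e^{r^ε}) for every ε > 0 (since r^6/e^{r^ε} → 0), so ρ ≤ ε for all ε > 0, i.e. ρ = 0. Every nonconstant polynomial has order 0.
Therefore ρ = 0.

Order ρ = 0.


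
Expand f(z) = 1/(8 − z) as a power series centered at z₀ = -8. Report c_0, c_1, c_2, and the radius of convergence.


Let w = z − z₀, so z = z₀ + w.
Then 8 − z = 8 − (z₀ + w) = (8 − z₀) − w = 16 − w.
f(z) = 1/(16 − w) = (1/(16)) · 1/(1 − w/(16)) = Σ_{n≥0} w^n / (16)^(n+1).
So c_n = 1/(16)^(n+1):
  c_0 = 1/(16)^1 = 1/16.
  c_1 = 1/(16)^2 = 1/256.
  c_2 = 1/(16)^3 = 1/4096.
The series is valid for |w/d| < 1, i.e. |z − z₀| < |d|.
Radius of convergence: R = |8 − z₀| = |16| = 16 (distance from z₀ to the singularity z = 8).

c_0 = 1/16, c_1 = 1/256, c_2 = 1/4096; R = 16.


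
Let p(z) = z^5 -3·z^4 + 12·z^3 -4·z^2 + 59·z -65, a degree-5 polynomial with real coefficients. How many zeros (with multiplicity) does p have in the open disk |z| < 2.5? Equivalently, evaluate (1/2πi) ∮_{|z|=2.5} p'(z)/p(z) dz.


The zeros of p are: (2 + 3i), (2 - 3i), 1, (-1 + 2i), (-1 - 2i).
Their magnitudes are: 3.606, 3.606, 1, 2.236, 2.236.
Zeros with |z| < R = 2.5: 1, (-1 + 2i), (-1 - 2i).
Count = 3.
By the argument principle, (1/2πi) ∮_{|z|=R} p'(z)/p(z) dz equals exactly this count.

Number of zeros inside |z| < 2.5: 3.


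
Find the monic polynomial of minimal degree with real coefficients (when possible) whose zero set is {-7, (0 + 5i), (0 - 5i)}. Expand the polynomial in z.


The polynomial is p(z) = ∏_{α ∈ S} (z − α), where S = {-7, (0 + 5i), (0 - 5i)}.
Expanding the product yields: p(z) = z^3 + 7·z^2 + 25·z + 175.
Note conjugate pairs combine to real quadratics: (z − (0+5i))(z − (0−5i)) = z² + 25.
The resulting polynomial has degree 3 and real coefficients as required.

p(z) = z^3 + 7·z^2 + 25·z + 175.


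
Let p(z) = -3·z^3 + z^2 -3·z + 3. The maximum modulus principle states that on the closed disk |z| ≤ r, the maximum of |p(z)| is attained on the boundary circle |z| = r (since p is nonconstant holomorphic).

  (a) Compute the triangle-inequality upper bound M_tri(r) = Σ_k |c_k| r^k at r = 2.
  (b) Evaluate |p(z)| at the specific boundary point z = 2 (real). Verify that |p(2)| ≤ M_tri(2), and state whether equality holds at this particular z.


Coefficients: c_0 = 3, c_1 = -3, c_2 = 1, c_3 = -3. Radius r = 2.
Part (a). Triangle bound: M_tri(r) = Σ_k |c_k| r^k
  = |3|·2^0 + |-3|·2^1 + |1|·2^2 + |-3|·2^3
  = 3 + 6 + 4 + 24 = 37.
This bounds M(r) := max_{|z|=r} |p(z)| from above; equality holds iff all terms c_k z^k can be made to align in phase at a single z on |z|=r.
Part (b). At z = 2 (real, on the circle |z| = r):
  p(2) = (3)·2^0 + (-3)·2^1 + (1)·2^2 + (-3)·2^3 = -23.
  |p(2)| = 23.
Check: |p(2)| = 23 ≤ 37 = M_tri(2). ✓ Equality does not hold at z = 2 (the coefficients have mixed signs, so the terms do not all align in phase there).

M_tri(2) = 37; |p(2)| = 23; equality at z=2: no.


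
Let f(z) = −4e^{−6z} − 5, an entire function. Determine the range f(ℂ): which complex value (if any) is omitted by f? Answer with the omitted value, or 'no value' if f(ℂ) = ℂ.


Little Picard bounds the complement of f(ℂ) to at most one point.
e^{−6z} is never zero on ℂ, so -4·e^{−6z} takes every value in ℂ ∖ {0}. Adding -5 shifts the range to ℂ ∖ {-5}. Thus f omits exactly the value -5.

Omitted value: -5.


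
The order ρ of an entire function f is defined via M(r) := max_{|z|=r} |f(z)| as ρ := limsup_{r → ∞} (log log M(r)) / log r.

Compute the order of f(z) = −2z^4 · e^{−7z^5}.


M(r) = max_{|z|=r} |-2|·|z|^4·|e^{−7z^5}| = 2·r^4 · e^{7r^5} (the factors attain their maxima compatibly on |z|=r). Then log M(r) = log 2 + 4·log r + 7r^5, dominated by the last term, so log log M(r) ~ 5·log r. The polynomial factor -2z^4 contributes only a log r term and does not affect the order. ρ = 5.
Therefore ρ = 5.

Order ρ = 5.


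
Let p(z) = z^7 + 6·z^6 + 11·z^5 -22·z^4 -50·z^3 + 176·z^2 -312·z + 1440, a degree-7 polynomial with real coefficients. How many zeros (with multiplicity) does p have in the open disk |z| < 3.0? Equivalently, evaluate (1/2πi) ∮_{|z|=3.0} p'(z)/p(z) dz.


The zeros of p are: -4, (0 + 2i), (0 - 2i), (-3 + 3i), (-3 - 3i), (2 + 1i), (2 - 1i).
Their magnitudes are: 4, 2, 2, 4.243, 4.243, 2.236, 2.236.
Zeros with |z| < R = 3.0: (0 + 2i), (0 - 2i), (2 + 1i), (2 - 1i).
Count = 4.
By the argument principle, (1/2πi) ∮_{|z|=R} p'(z)/p(z) dz equals exactly this count.

Number of zeros inside |z| < 3.0: 4.


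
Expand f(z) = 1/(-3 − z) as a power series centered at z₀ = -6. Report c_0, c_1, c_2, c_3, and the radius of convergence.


Let w = z − z₀, so z = z₀ + w.
Then -3 − z = -3 − (z₀ + w) = (-3 − z₀) − w = 3 − w.
f(z) = 1/(3 − w) = (1/(3)) · 1/(1 − w/(3)) = Σ_{n≥0} w^n / (3)^(n+1).
So c_n = 1/(3)^(n+1):
  c_0 = 1/(3)^1 = 1/3.
  c_1 = 1/(3)^2 = 1/9.
  c_2 = 1/(3)^3 = 1/27.
  c_3 = 1/(3)^4 = 1/81.
The series is valid for |w/d| < 1, i.e. |z − z₀| < |d|.
Radius of convergence: R = |-3 − z₀| = |3| = 3 (distance from z₀ to the singularity z = -3).

c_0 = 1/3, c_1 = 1/9, c_2 = 1/27, c_3 = 1/81; R = 3.


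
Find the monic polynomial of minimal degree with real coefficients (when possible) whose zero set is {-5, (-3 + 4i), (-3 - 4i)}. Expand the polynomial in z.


The polynomial is p(z) = ∏_{α ∈ S} (z − α), where S = {-5, (-3 + 4i), (-3 - 4i)}.
Expanding the product yields: p(z) = z^3 + 11·z^2 + 55·z + 125.
Note conjugate pairs combine to real quadratics: (z − (-3+4i))(z − (-3−4i)) = z² + 6z + 25.
The resulting polynomial has degree 3 and real coefficients as required.

p(z) = z^3 + 11·z^2 + 55·z + 125.


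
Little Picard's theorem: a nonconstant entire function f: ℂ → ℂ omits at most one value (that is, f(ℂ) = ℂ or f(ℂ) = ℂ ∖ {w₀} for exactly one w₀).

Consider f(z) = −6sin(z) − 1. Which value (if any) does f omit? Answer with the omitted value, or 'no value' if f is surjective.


Little Picard bounds the complement of f(ℂ) to at most one point.
sin is entire and surjective onto ℂ: for every w ∈ ℂ, sin(ζ) = w has a solution ζ ∈ ℂ (e.g., via the complex inverse arcsin). With ζ = z this gives z = ζ/(1). Then -6·sin(z) takes every value in -6·ℂ = ℂ, and adding -1 is a bijection of ℂ. So f is surjective and omits no value. (Note: only on the real line is sin bounded by [−1, 1].)

Omitted value: no value.


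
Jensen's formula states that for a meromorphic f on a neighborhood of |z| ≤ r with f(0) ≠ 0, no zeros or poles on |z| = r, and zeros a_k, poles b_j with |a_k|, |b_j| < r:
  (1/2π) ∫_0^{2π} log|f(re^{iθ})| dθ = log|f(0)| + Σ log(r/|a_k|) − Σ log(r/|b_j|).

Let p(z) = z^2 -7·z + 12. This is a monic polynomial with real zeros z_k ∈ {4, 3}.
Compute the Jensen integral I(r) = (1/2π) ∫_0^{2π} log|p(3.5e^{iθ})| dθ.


Zeros: 3, 4; r = 3.5.
Inside |z| < r: 3. Outside (|z| ≥ r): 4.
p(0) = 12, so log|p(0)| = log(12) = 2.4849.
Apply Jensen: I(r) = log|p(0)| + Σ_k log(r/|z_k|), summed over zeros inside |z| < r.
  log(r/|z_k|) for z_k = 3: log(3.5/3) = 0.1542
  Outside zeros (4) contribute nothing to the Jensen sum.
Sum over inside zeros: 0.1542.
I(r) = log|p(0)| + (inside sum) = 2.4849 + 0.1542 = 2.6391.
Note: since some zeros are outside |z| ≤ r, the simplified n·log(r) form does NOT apply — only the inside zeros contribute.

I(r) ≈ 2.6391.


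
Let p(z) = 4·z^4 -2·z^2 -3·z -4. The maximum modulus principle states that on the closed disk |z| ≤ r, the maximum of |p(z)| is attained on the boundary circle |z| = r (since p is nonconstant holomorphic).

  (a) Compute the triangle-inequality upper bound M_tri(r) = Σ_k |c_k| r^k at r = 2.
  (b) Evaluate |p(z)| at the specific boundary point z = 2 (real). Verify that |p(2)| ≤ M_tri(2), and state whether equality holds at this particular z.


Coefficients: c_0 = -4, c_1 = -3, c_2 = -2, c_3 = 0, c_4 = 4. Radius r = 2.
Part (a). Triangle bound: M_tri(r) = Σ_k |c_k| r^k
  = |-4|·2^0 + |-3|·2^1 + |-2|·2^2 + |0|·2^3 + |4|·2^4
  = 4 + 6 + 8 + 0 + 64 = 82.
This bounds M(r) := max_{|z|=r} |p(z)| from above; equality holds iff all terms c_k z^k can be made to align in phase at a single z on |z|=r.
Part (b). At z = 2 (real, on the circle |z| = r):
  p(2) = (-4)·2^0 + (-3)·2^1 + (-2)·2^2 + (0)·2^3 + (4)·2^4 = 46.
  |p(2)| = 46.
Check: |p(2)| = 46 ≤ 82 = M_tri(2). ✓ Equality does not hold at z = 2 (the coefficients have mixed signs, so the terms do not all align in phase there).

M_tri(2) = 82; |p(2)| = 46; equality at z=2: no.


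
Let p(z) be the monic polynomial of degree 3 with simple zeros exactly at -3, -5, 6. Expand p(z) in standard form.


The polynomial is p(z) = ∏_{α ∈ S} (z − α), where S = {-3, -5, 6}.
Expanding the product yields: p(z) = z^3 + 2·z^2 -33·z -90.
The resulting polynomial has degree 3 and real coefficients as required.

p(z) = z^3 + 2·z^2 -33·z -90.


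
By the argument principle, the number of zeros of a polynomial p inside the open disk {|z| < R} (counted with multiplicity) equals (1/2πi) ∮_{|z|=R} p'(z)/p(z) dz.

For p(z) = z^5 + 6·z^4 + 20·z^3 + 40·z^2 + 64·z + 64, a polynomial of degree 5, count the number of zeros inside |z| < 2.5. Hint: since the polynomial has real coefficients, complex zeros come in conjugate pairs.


The zeros of p are: -2, (-2 + 2i), (-2 - 2i), (0 + 2i), (0 - 2i).
Their magnitudes are: 2, 2.828, 2.828, 2, 2.
Zeros with |z| < R = 2.5: -2, (0 + 2i), (0 - 2i).
Count = 3.
By the argument principle, (1/2πi) ∮_{|z|=R} p'(z)/p(z) dz equals exactly this count.

Number of zeros inside |z| < 2.5: 3.


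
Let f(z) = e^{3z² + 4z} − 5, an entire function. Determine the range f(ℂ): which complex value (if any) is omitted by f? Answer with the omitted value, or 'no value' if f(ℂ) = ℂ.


Little Picard bounds the complement of f(ℂ) to at most one point.
The exponent g(z) = 3z² + 4z is a nonconstant polynomial, hence surjective onto ℂ. So e^{g(z)} takes every value in {e^w : w ∈ ℂ} = ℂ ∖ {0}. Adding -5 shifts the range to ℂ ∖ {-5}. f omits exactly -5.

Omitted value: -5.


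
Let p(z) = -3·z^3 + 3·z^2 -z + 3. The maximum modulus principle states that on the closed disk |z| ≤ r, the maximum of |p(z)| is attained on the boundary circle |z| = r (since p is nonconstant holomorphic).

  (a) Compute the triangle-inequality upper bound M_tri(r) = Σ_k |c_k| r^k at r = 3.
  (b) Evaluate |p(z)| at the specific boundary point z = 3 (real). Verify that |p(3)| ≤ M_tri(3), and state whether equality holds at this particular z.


Coefficients: c_0 = 3, c_1 = -1, c_2 = 3, c_3 = -3. Radius r = 3.
Part (a). Triangle bound: M_tri(r) = Σ_k |c_k| r^k
  = |3|·3^0 + |-1|·3^1 + |3|·3^2 + |-3|·3^3
  = 3 + 3 + 27 + 81 = 114.
This bounds M(r) := max_{|z|=r} |p(z)| from above; equality holds iff all terms c_k z^k can be made to align in phase at a single z on |z|=r.
Part (b). At z = 3 (real, on the circle |z| = r):
  p(3) = (3)·3^0 + (-1)·3^1 + (3)·3^2 + (-3)·3^3 = -54.
  |p(3)| = 54.
Check: |p(3)| = 54 ≤ 114 = M_tri(3). ✓ Equality does not hold at z = 3 (the coefficients have mixed signs, so the terms do not all align in phase there).

M_tri(3) = 114; |p(3)| = 54; equality at z=3: no.


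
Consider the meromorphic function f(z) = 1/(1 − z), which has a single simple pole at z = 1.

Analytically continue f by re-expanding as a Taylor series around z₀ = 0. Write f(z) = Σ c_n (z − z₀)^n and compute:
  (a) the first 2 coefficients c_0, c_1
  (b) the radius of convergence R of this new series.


Let w = z − z₀, so z = z₀ + w.
Then 1 − z = 1 − (z₀ + w) = (1 − z₀) − w = 1 − w.
f(z) = 1/(1 − w) = (1/(1)) · 1/(1 − w/(1)) = Σ_{n≥0} w^n / (1)^(n+1).
So c_n = 1/(1)^(n+1):
  c_0 = 1/(1)^1 = 1.
  c_1 = 1/(1)^2 = 1.
The series is valid for |w/d| < 1, i.e. |z − z₀| < |d|.
Radius of convergence: R = |1 − z₀| = |1| = 1 (distance from z₀ to the singularity z = 1).

c_0 = 1, c_1 = 1; R = 1.


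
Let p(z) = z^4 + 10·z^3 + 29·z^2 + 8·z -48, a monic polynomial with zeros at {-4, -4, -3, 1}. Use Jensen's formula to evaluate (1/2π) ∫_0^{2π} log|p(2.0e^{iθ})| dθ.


Zeros: -4, -4, -3, 1; r = 2.0.
Inside |z| < r: 1. Outside (|z| ≥ r): -4, -4, -3.
p(0) = -48, so log|p(0)| = log(48) = 3.8712.
Apply Jensen: I(r) = log|p(0)| + Σ_k log(r/|z_k|), summed over zeros inside |z| < r.
  log(r/|z_k|) for z_k = 1: log(2.0/1) = 0.6931
  Outside zeros (-4, -4, -3) contribute nothing to the Jensen sum.
Sum over inside zeros: 0.6931.
I(r) = log|p(0)| + (inside sum) = 3.8712 + 0.6931 = 4.5643.
Note: since some zeros are outside |z| ≤ r, the simplified n·log(r) form does NOT apply — only the inside zeros contribute.

I(r) ≈ 4.5643.


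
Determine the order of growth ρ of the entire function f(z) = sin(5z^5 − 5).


Write sin(w) = (e^{iw} ± e^{−iw})/(2 or 2i), so |sin(w)| ≤ e^{|w|}. With w = 5z^5 − 5, |w| ≤ 5r^5 + 5 on |z|=r, giving M(r) ≤ e^{5r^5 + 5} and ρ ≤ 5. For the lower bound, choose z on |z|=r with 5z^5 purely imaginary of modulus 5r^5; then |sin(5z^5 − 5)| grows like e^{5r^5}/2, so ρ ≥ 5. Hence ρ = 5.
Therefore ρ = 5.

Order ρ = 5.


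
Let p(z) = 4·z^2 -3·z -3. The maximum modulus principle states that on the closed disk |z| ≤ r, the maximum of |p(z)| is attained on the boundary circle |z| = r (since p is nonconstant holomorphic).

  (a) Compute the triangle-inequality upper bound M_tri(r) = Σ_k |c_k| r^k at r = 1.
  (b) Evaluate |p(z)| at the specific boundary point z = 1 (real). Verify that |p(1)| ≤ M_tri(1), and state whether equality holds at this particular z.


Coefficients: c_0 = -3, c_1 = -3, c_2 = 4. Radius r = 1.
Part (a). Triangle bound: M_tri(r) = Σ_k |c_k| r^k
  = |-3|·1^0 + |-3|·1^1 + |4|·1^2
  = 3 + 3 + 4 = 10.
This bounds M(r) := max_{|z|=r} |p(z)| from above; equality holds iff all terms c_k z^k can be made to align in phase at a single z on |z|=r.
Part (b). At z = 1 (real, on the circle |z| = r):
  p(1) = (-3)·1^0 + (-3)·1^1 + (4)·1^2 = -2.
  |p(1)| = 2.
Check: |p(1)| = 2 ≤ 10 = M_tri(1). ✓ Equality does not hold at z = 1 (the coefficients have mixed signs, so the terms do not all align in phase there).

M_tri(1) = 10; |p(1)| = 2; equality at z=1: no.


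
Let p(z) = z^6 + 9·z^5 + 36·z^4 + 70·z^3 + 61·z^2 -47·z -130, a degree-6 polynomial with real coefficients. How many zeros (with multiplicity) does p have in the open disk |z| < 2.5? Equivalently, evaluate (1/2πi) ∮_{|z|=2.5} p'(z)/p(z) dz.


The zeros of p are: -2, 1, (-3 + 2i), (-3 - 2i), (-1 + 2i), (-1 - 2i).
Their magnitudes are: 2, 1, 3.606, 3.606, 2.236, 2.236.
Zeros with |z| < R = 2.5: -2, 1, (-1 + 2i), (-1 - 2i).
Count = 4.
By the argument principle, (1/2πi) ∮_{|z|=R} p'(z)/p(z) dz equals exactly this count.

Number of zeros inside |z| < 2.5: 4.


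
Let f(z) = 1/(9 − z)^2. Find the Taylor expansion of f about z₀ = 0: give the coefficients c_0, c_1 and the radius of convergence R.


Let w = z − z₀, so z = z₀ + w.
Then 9 − z = 9 − (z₀ + w) = (9 − z₀) − w = 9 − w.
f(z) = 1/(9 − w)^2 = (1/(9)^2) · (1 − w/(9))^{−2}.
By the binomial series (1−u)^{−2} = Σ_{n≥0} C(n+1, 1) u^n for |u|<1, with u = w/(9):
  c_n = C(n+1, 1) / (9)^(n+2).
  c_0 = 1/(9)^2 = 1/81.
  c_1 = 2/(9)^3 = 2/729.
The series is valid for |w/d| < 1, i.e. |z − z₀| < |d|.
Radius of convergence: R = |9 − z₀| = |9| = 9 (distance from z₀ to the singularity z = 9).

c_0 = 1/81, c_1 = 2/729; R = 9.


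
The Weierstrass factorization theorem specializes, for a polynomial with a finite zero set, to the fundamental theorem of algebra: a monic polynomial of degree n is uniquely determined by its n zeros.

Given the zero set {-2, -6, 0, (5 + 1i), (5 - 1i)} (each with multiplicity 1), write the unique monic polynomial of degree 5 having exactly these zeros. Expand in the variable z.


The polynomial is p(z) = ∏_{α ∈ S} (z − α), where S = {-2, -6, 0, (5 + 1i), (5 - 1i)}.
Expanding the product yields: p(z) = z^5 -2·z^4 -42·z^3 + 88·z^2 + 312·z.
Note conjugate pairs combine to real quadratics: (z − (5+1i))(z − (5−1i)) = z² − 10z + 26.
The resulting polynomial has degree 5 and real coefficients as required.

p(z) = z^5 -2·z^4 -42·z^3 + 88·z^2 + 312·z.


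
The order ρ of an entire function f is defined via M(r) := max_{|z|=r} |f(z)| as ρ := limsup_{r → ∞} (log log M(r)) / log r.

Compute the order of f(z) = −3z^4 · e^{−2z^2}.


M(r) = max_{|z|=r} |-3|·|z|^4·|e^{−2z^2}| = 3·r^4 · e^{2r^2} (the factors attain their maxima compatibly on |z|=r). Then log M(r) = log 3 + 4·log r + 2r^2, dominated by the last term, so log log M(r) ~ 2·log r. The polynomial factor -3z^4 contributes only a log r term and does not affect the order. ρ = 2.
Therefore ρ = 2.

Order ρ = 2.


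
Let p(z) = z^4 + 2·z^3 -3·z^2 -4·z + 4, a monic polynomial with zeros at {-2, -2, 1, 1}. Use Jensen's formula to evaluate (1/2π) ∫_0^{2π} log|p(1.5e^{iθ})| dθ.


Zeros: -2, -2, 1, 1; r = 1.5.
Inside |z| < r: 1, 1. Outside (|z| ≥ r): -2, -2.
p(0) = 4, so log|p(0)| = log(4) = 1.3863.
Apply Jensen: I(r) = log|p(0)| + Σ_k log(r/|z_k|), summed over zeros inside |z| < r.
  log(r/|z_k|) for z_k = 1: log(1.5/1) = 0.4055
  log(r/|z_k|) for z_k = 1: log(1.5/1) = 0.4055
  Outside zeros (-2, -2) contribute nothing to the Jensen sum.
Sum over inside zeros: 0.8109.
I(r) = log|p(0)| + (inside sum) = 1.3863 + 0.8109 = 2.1972.
Note: since some zeros are outside |z| ≤ r, the simplified n·log(r) form does NOT apply — only the inside zeros contribute.

I(r) ≈ 2.1972.


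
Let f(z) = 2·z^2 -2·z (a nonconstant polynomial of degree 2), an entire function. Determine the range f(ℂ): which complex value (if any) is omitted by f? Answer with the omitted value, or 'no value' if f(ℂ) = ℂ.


Little Picard bounds the complement of f(ℂ) to at most one point.
For every w ∈ ℂ, the equation p(z) − w = 0 is a nonconstant polynomial in z and hence has at least one root by the fundamental theorem of algebra. So p is surjective onto ℂ, omitting no value.

Omitted value: no value.


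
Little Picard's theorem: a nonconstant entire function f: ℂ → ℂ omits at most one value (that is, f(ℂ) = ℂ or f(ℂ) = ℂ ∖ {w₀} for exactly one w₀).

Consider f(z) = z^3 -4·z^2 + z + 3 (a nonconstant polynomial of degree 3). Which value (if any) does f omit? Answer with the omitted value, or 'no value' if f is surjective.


Little Picard bounds the complement of f(ℂ) to at most one point.
For every w ∈ ℂ, the equation p(z) − w = 0 is a nonconstant polynomial in z and hence has at least one root by the fundamental theorem of algebra. So p is surjective onto ℂ, omitting no value.

Omitted value: no value.


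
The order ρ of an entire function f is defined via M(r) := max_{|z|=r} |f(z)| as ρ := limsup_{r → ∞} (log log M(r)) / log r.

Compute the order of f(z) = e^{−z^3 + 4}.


|e^{−z^3 + 4}| = e^{Re(-1·z^3) + 4} ≤ e^{1|z|^3 + 4} = e^{1r^3 + 4} on |z| = r, so ρ ≤ 3. Choosing z on |z|=r so that -1·z^3 is real positive (always possible by picking arg z appropriately) gives |f(z)| = e^{1r^3 + 4}, matching the bound. The additive constant 4 does not affect log log M(r) ~ 3·log r. Hence ρ = 3.
Therefore ρ = 3.

Order ρ = 3.


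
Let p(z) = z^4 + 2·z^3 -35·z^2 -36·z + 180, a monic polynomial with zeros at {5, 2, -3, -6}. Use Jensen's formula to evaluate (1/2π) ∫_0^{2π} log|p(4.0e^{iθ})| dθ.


Zeros: -6, -3, 2, 5; r = 4.0.
Inside |z| < r: -3, 2. Outside (|z| ≥ r): -6, 5.
p(0) = 180, so log|p(0)| = log(180) = 5.1930.
Apply Jensen: I(r) = log|p(0)| + Σ_k log(r/|z_k|), summed over zeros inside |z| < r.
  log(r/|z_k|) for z_k = 2: log(4.0/2) = 0.6931
  log(r/|z_k|) for z_k = -3: log(4.0/3) = 0.2877
  Outside zeros (-6, 5) contribute nothing to the Jensen sum.
Sum over inside zeros: 0.9808.
I(r) = log|p(0)| + (inside sum) = 5.1930 + 0.9808 = 6.1738.
Note: since some zeros are outside |z| ≤ r, the simplified n·log(r) form does NOT apply — only the inside zeros contribute.

I(r) ≈ 6.1738.


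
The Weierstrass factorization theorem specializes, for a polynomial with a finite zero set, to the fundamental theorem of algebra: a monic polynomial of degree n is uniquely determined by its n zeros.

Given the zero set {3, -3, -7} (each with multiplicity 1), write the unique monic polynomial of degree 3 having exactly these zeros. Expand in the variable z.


The polynomial is p(z) = ∏_{α ∈ S} (z − α), where S = {3, -3, -7}.
Expanding the product yields: p(z) = z^3 + 7·z^2 -9·z -63.
The resulting polynomial has degree 3 and real coefficients as required.

p(z) = z^3 + 7·z^2 -9·z -63.


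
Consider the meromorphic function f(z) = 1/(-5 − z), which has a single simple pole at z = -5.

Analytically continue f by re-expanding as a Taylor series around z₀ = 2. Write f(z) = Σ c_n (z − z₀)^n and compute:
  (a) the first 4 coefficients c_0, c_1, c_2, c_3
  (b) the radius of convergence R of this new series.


Let w = z − z₀, so z = z₀ + w.
Then -5 − z = -5 − (z₀ + w) = (-5 − z₀) − w = -7 − w.
f(z) = 1/(-7 − w) = (1/(-7)) · 1/(1 − w/(-7)) = Σ_{n≥0} w^n / (-7)^(n+1).
So c_n = 1/(-7)^(n+1):
  c_0 = 1/(-7)^1 = -1/7.
  c_1 = 1/(-7)^2 = 1/49.
  c_2 = 1/(-7)^3 = -1/343.
  c_3 = 1/(-7)^4 = 1/2401.
The series is valid for |w/d| < 1, i.e. |z − z₀| < |d|.
Radius of convergence: R = |-5 − z₀| = |-7| = 7 (distance from z₀ to the singularity z = -5).

c_0 = -1/7, c_1 = 1/49, c_2 = -1/343, c_3 = 1/2401; R = 7.


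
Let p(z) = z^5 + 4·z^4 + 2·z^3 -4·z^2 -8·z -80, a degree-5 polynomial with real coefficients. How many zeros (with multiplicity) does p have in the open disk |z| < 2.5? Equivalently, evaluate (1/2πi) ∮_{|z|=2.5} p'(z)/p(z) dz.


The zeros of p are: (0 + 2i), (0 - 2i), (-3 + 1i), (-3 - 1i), 2.
Their magnitudes are: 2, 2, 3.162, 3.162, 2.
Zeros with |z| < R = 2.5: (0 + 2i), (0 - 2i), 2.
Count = 3.
By the argument principle, (1/2πi) ∮_{|z|=R} p'(z)/p(z) dz equals exactly this count.

Number of zeros inside |z| < 2.5: 3.


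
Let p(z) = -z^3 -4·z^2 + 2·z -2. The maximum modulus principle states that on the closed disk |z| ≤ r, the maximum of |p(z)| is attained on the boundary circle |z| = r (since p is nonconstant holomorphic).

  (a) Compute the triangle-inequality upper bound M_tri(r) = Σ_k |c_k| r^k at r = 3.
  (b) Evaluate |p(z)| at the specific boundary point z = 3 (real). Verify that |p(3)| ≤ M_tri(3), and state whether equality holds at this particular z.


Coefficients: c_0 = -2, c_1 = 2, c_2 = -4, c_3 = -1. Radius r = 3.
Part (a). Triangle bound: M_tri(r) = Σ_k |c_k| r^k
  = |-2|·3^0 + |2|·3^1 + |-4|·3^2 + |-1|·3^3
  = 2 + 6 + 36 + 27 = 71.
This bounds M(r) := max_{|z|=r} |p(z)| from above; equality holds iff all terms c_k z^k can be made to align in phase at a single z on |z|=r.
Part (b). At z = 3 (real, on the circle |z| = r):
  p(3) = (-2)·3^0 + (2)·3^1 + (-4)·3^2 + (-1)·3^3 = -59.
  |p(3)| = 59.
Check: |p(3)| = 59 ≤ 71 = M_tri(3). ✓ Equality does not hold at z = 3 (the coefficients have mixed signs, so the terms do not all align in phase there).

M_tri(3) = 71; |p(3)| = 59; equality at z=3: no.


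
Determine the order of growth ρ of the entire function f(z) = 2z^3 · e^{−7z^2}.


M(r) = max_{|z|=r} |2|·|z|^3·|e^{−7z^2}| = 2·r^3 · e^{7r^2} (the factors attain their maxima compatibly on |z|=r). Then log M(r) = log 2 + 3·log r + 7r^2, dominated by the last term, so log log M(r) ~ 2·log r. The polynomial factor 2z^3 contributes only a log r term and does not affect the order. ρ = 2.
Therefore ρ = 2.

Order ρ = 2.


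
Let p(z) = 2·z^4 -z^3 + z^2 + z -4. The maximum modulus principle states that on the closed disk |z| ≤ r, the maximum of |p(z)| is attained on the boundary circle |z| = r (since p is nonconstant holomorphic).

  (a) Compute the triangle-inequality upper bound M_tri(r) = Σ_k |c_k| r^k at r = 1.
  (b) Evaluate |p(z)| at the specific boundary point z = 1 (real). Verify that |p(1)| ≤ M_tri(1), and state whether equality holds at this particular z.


Coefficients: c_0 = -4, c_1 = 1, c_2 = 1, c_3 = -1, c_4 = 2. Radius r = 1.
Part (a). Triangle bound: M_tri(r) = Σ_k |c_k| r^k
  = |-4|·1^0 + |1|·1^1 + |1|·1^2 + |-1|·1^3 + |2|·1^4
  = 4 + 1 + 1 + 1 + 2 = 9.
This bounds M(r) := max_{|z|=r} |p(z)| from above; equality holds iff all terms c_k z^k can be made to align in phase at a single z on |z|=r.
Part (b). At z = 1 (real, on the circle |z| = r):
  p(1) = (-4)·1^0 + (1)·1^1 + (1)·1^2 + (-1)·1^3 + (2)·1^4 = -1.
  |p(1)| = 1.
Check: |p(1)| = 1 ≤ 9 = M_tri(1). ✓ Equality does not hold at z = 1 (the coefficients have mixed signs, so the terms do not all align in phase there).

M_tri(1) = 9; |p(1)| = 1; equality at z=1: no.


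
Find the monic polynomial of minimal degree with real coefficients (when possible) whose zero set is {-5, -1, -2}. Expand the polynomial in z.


The polynomial is p(z) = ∏_{α ∈ S} (z − α), where S = {-5, -1, -2}.
Expanding the product yields: p(z) = z^3 + 8·z^2 + 17·z + 10.
The resulting polynomial has degree 3 and real coefficients as required.

p(z) = z^3 + 8·z^2 + 17·z + 10.


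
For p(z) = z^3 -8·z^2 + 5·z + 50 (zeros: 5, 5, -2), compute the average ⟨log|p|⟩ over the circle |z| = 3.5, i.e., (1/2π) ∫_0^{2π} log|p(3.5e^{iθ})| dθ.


Zeros: -2, 5, 5; r = 3.5.
Inside |z| < r: -2. Outside (|z| ≥ r): 5, 5.
p(0) = 50, so log|p(0)| = log(50) = 3.9120.
Apply Jensen: I(r) = log|p(0)| + Σ_k log(r/|z_k|), summed over zeros inside |z| < r.
  log(r/|z_k|) for z_k = -2: log(3.5/2) = 0.5596
  Outside zeros (5, 5) contribute nothing to the Jensen sum.
Sum over inside zeros: 0.5596.
I(r) = log|p(0)| + (inside sum) = 3.9120 + 0.5596 = 4.4716.
Note: since some zeros are outside |z| ≤ r, the simplified n·log(r) form does NOT apply — only the inside zeros contribute.

I(r) ≈ 4.4716.


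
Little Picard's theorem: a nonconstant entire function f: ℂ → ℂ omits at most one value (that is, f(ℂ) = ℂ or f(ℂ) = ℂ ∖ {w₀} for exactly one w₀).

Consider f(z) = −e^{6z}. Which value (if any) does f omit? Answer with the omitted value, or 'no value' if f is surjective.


Little Picard bounds the complement of f(ℂ) to at most one point.
e^{6z} is never zero on ℂ, so -1·e^{6z} takes every value in ℂ ∖ {0}. Adding 0 shifts the range to ℂ ∖ {0}. Thus f omits exactly the value 0.

Omitted value: 0.


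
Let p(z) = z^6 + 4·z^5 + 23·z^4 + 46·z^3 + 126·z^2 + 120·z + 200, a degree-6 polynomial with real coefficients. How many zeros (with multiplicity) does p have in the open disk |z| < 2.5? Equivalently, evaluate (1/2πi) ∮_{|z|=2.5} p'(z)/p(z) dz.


The zeros of p are: (0 + 2i), (0 - 2i), (-1 + 2i), (-1 - 2i), (-1 + 3i), (-1 - 3i).
Their magnitudes are: 2, 2, 2.236, 2.236, 3.162, 3.162.
Zeros with |z| < R = 2.5: (0 + 2i), (0 - 2i), (-1 + 2i), (-1 - 2i).
Count = 4.
By the argument principle, (1/2πi) ∮_{|z|=R} p'(z)/p(z) dz equals exactly this count.

Number of zeros inside |z| < 2.5: 4.


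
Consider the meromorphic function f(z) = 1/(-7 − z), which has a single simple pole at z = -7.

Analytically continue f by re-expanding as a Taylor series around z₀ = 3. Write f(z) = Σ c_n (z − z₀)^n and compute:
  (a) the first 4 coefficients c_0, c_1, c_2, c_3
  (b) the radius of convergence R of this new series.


Let w = z − z₀, so z = z₀ + w.
Then -7 − z = -7 − (z₀ + w) = (-7 − z₀) − w = -10 − w.
f(z) = 1/(-10 − w) = (1/(-10)) · 1/(1 − w/(-10)) = Σ_{n≥0} w^n / (-10)^(n+1).
So c_n = 1/(-10)^(n+1):
  c_0 = 1/(-10)^1 = -1/10.
  c_1 = 1/(-10)^2 = 1/100.
  c_2 = 1/(-10)^3 = -1/1000.
  c_3 = 1/(-10)^4 = 1/10000.
The series is valid for |w/d| < 1, i.e. |z − z₀| < |d|.
Radius of convergence: R = |-7 − z₀| = |-10| = 10 (distance from z₀ to the singularity z = -7).

c_0 = -1/10, c_1 = 1/100, c_2 = -1/1000, c_3 = 1/10000; R = 10.


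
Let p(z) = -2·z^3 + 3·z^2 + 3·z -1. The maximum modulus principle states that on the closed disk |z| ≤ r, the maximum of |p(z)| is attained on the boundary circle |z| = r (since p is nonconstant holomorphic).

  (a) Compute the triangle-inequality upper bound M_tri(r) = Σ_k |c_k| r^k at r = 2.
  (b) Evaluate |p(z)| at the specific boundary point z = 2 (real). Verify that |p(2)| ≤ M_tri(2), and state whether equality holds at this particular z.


Coefficients: c_0 = -1, c_1 = 3, c_2 = 3, c_3 = -2. Radius r = 2.
Part (a). Triangle bound: M_tri(r) = Σ_k |c_k| r^k
  = |-1|·2^0 + |3|·2^1 + |3|·2^2 + |-2|·2^3
  = 1 + 6 + 12 + 16 = 35.
This bounds M(r) := max_{|z|=r} |p(z)| from above; equality holds iff all terms c_k z^k can be made to align in phase at a single z on |z|=r.
Part (b). At z = 2 (real, on the circle |z| = r):
  p(2) = (-1)·2^0 + (3)·2^1 + (3)·2^2 + (-2)·2^3 = 1.
  |p(2)| = 1.
Check: |p(2)| = 1 ≤ 35 = M_tri(2). ✓ Equality does not hold at z = 2 (the coefficients have mixed signs, so the terms do not all align in phase there).

M_tri(2) = 35; |p(2)| = 1; equality at z=2: no.


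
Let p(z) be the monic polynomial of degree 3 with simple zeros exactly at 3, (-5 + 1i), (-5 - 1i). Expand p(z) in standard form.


The polynomial is p(z) = ∏_{α ∈ S} (z − α), where S = {3, (-5 + 1i), (-5 - 1i)}.
Expanding the product yields: p(z) = z^3 + 7·z^2 -4·z -78.
Note conjugate pairs combine to real quadratics: (z − (-5+1i))(z − (-5−1i)) = z² + 10z + 26.
The resulting polynomial has degree 3 and real coefficients as required.

p(z) = z^3 + 7·z^2 -4·z -78.


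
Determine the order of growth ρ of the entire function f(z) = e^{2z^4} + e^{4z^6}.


Each summand is entire of order 4 and 6 respectively (as in the single-exponential case). The order of a sum is at most the max of the orders, so ρ ≤ 6. For the lower bound: on |z|=r choose arg z so that 4z^6 is real positive; then |e^{4z^6}| = e^{4r^6} while |e^{2z^4}| ≤ e^{2r^4} = o(e^{4r^6}). So |f| ≥ e^{4r^6}(1 − o(1)) and ρ ≥ 6. Hence ρ = max(4, 6) = 6.
Therefore ρ = 6.

Order ρ = 6.


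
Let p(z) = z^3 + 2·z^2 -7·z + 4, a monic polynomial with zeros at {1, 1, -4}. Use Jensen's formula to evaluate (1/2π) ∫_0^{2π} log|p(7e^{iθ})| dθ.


Zeros: -4, 1, 1; r = 7.
Inside |z| < r: -4, 1, 1. Outside (|z| ≥ r): ∅.
p(0) = 4, so log|p(0)| = log(4) = 1.3863.
Apply Jensen: I(r) = log|p(0)| + Σ_k log(r/|z_k|), summed over zeros inside |z| < r.
  log(r/|z_k|) for z_k = 1: log(7/1) = 1.9459
  log(r/|z_k|) for z_k = 1: log(7/1) = 1.9459
  log(r/|z_k|) for z_k = -4: log(7/4) = 0.5596
Sum over inside zeros: 4.4514.
I(r) = log|p(0)| + (inside sum) = 1.3863 + 4.4514 = 5.8377.
Closed form (all zeros inside, monic): I(r) = n·log(r) = 3·log(7) = 5.8377. ✓

I(r) ≈ 5.8377.
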